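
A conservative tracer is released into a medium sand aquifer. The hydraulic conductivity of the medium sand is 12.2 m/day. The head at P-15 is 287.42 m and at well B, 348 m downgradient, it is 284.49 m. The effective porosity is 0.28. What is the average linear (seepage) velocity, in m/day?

0.367

Hydraulic gradient i = (287.42 − 284.49) / 348 = 2.93 / 348 = 0.008420.
Darcy flux q = K · i = 12.20 × 0.008420 = 0.1027 m/day.
Seepage velocity v = q / n_e = 0.1027 / 0.28 = 0.3669 m/day.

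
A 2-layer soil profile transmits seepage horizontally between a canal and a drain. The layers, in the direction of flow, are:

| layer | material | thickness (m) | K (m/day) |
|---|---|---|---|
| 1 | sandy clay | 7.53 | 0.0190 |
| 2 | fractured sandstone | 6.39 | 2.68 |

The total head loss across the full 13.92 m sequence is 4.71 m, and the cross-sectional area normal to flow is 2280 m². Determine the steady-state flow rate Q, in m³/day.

26.9

Flow is perpendicular to layering, so the layers act in series and the equivalent K is the thickness-weighted harmonic mean.
Total thickness L = 7.53 + 6.39 = 13.92 m.
Σ(b_i/K_i) = 7.53/0.0190 + 6.39/2.68 = 398.7 d.
K_eq = L / Σ(b_i/K_i) = 13.92 / 398.7 = 0.03491 m/day.
Q = K_eq · A · (Δh/L) = 0.03491 × 2280 × (4.71/13.92) = 26.93 m³/day.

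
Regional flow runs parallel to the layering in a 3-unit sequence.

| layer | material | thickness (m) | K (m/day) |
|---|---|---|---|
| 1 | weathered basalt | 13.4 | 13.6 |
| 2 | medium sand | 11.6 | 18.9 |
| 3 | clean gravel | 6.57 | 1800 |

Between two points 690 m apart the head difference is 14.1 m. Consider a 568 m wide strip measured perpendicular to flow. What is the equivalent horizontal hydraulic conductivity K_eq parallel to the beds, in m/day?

387

Flow is parallel to layering, so each bed carries its own Darcy discharge and the transmissivities add.
Σ(K_i·b_i) = 13.6×13.4 + 18.9×11.6 + 1800×6.57 = 12227 m²/day.
Total thickness b = 31.57 m, so K_eq = Σ(K_i·b_i)/b = 387.3 m/day.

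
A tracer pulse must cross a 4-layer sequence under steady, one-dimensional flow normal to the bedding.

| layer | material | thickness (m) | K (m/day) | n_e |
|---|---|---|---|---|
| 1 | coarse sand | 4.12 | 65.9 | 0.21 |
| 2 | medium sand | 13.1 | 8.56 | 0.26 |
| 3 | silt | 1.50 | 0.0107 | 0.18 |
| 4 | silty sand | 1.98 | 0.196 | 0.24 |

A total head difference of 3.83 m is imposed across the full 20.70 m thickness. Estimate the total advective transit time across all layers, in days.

With flow normal to the layers, continuity requires the same specific discharge q through every layer.
Σ(b_i/K_i) = 4.12/65.9 + 13.1/8.56 + 1.50/0.0107 + 1.98/0.196 = 151.9 d.
q = Δh / Σ(b_i/K_i) = 3.83 / 151.9 = 0.02522 m/day.
In each layer the seepage velocity is v_i = q/n_i, so the layer transit time is t_i = b_i·n_i / q:
  layer 1 (coarse sand): t_1 = 4.12 × 0.21 / 0.02522 = 34.31 d
  layer 2 (medium sand): t_2 = 13.1 × 0.26 / 0.02522 = 135.1 d
  layer 3 (silt): t_3 = 1.50 × 0.18 / 0.02522 = 10.71 d
  layer 4 (silty sand): t_4 = 1.98 × 0.24 / 0.02522 = 18.84 d
Total t = Σ t_i = 198.9 days.

199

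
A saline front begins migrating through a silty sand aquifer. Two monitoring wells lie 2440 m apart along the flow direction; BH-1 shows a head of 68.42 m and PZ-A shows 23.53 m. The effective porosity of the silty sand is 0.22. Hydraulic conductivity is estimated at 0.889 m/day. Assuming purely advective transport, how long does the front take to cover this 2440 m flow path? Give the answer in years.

89.9

Hydraulic gradient i = (68.42 − 23.53) / 2440 = 44.89 / 2440 = 0.01840.
Darcy flux q = K · i = 0.8890 × 0.01840 = 0.01636 m/day.
Seepage velocity v = q / n_e = 0.01636 / 0.22 = 0.07434 m/day.
Travel time t = L / v = 2440 / 0.07434 = 32821 days = 89.86 years.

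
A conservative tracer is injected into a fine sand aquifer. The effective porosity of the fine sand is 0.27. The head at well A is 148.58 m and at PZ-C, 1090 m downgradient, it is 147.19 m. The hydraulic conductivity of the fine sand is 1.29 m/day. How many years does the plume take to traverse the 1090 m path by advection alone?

490

Hydraulic gradient i = (148.58 − 147.19) / 1090 = 1.39 / 1090 = 0.001275.
Darcy flux q = K · i = 1.290 × 0.001275 = 0.001645 m/day.
Seepage velocity v = q / n_e = 0.001645 / 0.27 = 0.006093 m/day.
Travel time t = L / v = 1090 / 0.006093 = 1.789e+05 days = 489.8 years.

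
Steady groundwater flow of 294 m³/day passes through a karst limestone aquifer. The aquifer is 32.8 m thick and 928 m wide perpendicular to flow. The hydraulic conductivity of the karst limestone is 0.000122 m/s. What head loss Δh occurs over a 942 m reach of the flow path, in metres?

Convert K: 0.000122 m/s × 86400 = 10.54 m/day.
Cross-sectional area A = 928 × 32.8 = 30438 m².
From Q = K·A·i, i = Q / (K·A) = 294 / (10.54 × 30438) = 0.0009163.
Head loss Δh = i · L = 0.0009163 × 942 = 0.8632 m.

0.863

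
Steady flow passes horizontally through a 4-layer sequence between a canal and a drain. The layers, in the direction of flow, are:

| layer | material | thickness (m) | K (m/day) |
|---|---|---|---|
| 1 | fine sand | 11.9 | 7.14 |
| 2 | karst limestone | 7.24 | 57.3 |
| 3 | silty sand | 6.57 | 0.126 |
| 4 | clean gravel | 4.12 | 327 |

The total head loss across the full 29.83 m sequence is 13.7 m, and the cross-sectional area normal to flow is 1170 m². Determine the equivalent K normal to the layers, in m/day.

0.553

Flow is perpendicular to layering, so the layers act in series and the equivalent K is the thickness-weighted harmonic mean.
Total thickness L = 11.9 + 7.24 + 6.57 + 4.12 = 29.83 m.
Σ(b_i/K_i) = 11.9/7.14 + 7.24/57.3 + 6.57/0.126 + 4.12/327 = 53.95 d.
K_eq = L / Σ(b_i/K_i) = 29.83 / 53.95 = 0.5529 m/day.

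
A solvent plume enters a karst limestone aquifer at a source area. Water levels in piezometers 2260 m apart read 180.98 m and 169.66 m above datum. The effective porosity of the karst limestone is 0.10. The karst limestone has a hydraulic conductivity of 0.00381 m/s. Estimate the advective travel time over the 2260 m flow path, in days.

Convert K: 0.00381 m/s × 86400 = 329.2 m/day.
Hydraulic gradient i = (180.98 − 169.66) / 2260 = 11.32 / 2260 = 0.005009.
Darcy flux q = K · i = 329.2 × 0.005009 = 1.649 m/day.
Seepage velocity v = q / n_e = 1.649 / 0.10 = 16.49 m/day.
Travel time t = L / v = 2260 / 16.49 = 137.1 days.

137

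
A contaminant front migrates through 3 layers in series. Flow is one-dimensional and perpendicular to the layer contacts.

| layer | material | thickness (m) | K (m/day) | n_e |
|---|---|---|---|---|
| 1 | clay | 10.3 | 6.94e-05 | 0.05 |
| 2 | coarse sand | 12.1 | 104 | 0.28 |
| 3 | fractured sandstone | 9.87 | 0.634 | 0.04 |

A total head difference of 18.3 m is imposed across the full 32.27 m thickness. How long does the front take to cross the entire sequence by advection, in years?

With flow normal to the layers, continuity requires the same specific discharge q through every layer.
Σ(b_i/K_i) = 10.3/6.94e-05 + 12.1/104 + 9.87/0.634 = 1.484e+05 d.
q = Δh / Σ(b_i/K_i) = 18.3 / 1.484e+05 = 0.0001233 m/day.
In each layer the seepage velocity is v_i = q/n_i, so the layer transit time is t_i = b_i·n_i / q:
  layer 1 (clay): t_1 = 10.3 × 0.05 / 0.0001233 = 4177 d
  layer 2 (coarse sand): t_2 = 12.1 × 0.28 / 0.0001233 = 27480 d
  layer 3 (fractured sandstone): t_3 = 9.87 × 0.04 / 0.0001233 = 3202 d
Total t = Σ t_i = 34859 days = 95.44 years.

95.4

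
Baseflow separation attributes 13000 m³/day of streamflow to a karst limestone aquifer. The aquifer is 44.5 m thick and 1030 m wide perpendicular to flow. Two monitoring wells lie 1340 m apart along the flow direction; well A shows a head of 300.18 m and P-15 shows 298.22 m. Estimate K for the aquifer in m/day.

194

Cross-sectional area A = 1030 × 44.5 = 45835 m².
Hydraulic gradient i = (300.18 − 298.22) / 1340 = 1.96 / 1340 = 0.001463.
From Q = K·A·i, K = Q / (A·i) = 13000 / (45835 × 0.001463) = 193.9 m/day.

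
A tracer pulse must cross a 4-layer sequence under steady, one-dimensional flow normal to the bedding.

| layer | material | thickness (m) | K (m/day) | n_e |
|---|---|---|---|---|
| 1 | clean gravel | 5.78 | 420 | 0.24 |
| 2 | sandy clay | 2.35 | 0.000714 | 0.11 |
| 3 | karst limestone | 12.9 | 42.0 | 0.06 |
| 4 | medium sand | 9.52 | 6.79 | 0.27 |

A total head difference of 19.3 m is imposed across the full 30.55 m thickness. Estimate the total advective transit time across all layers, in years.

2.33

With flow normal to the layers, continuity requires the same specific discharge q through every layer.
Σ(b_i/K_i) = 5.78/420 + 2.35/0.000714 + 12.9/42.0 + 9.52/6.79 = 3293 d.
q = Δh / Σ(b_i/K_i) = 19.3 / 3293 = 0.005861 m/day.
In each layer the seepage velocity is v_i = q/n_i, so the layer transit time is t_i = b_i·n_i / q:
  layer 1 (clean gravel): t_1 = 5.78 × 0.24 / 0.005861 = 236.7 d
  layer 2 (sandy clay): t_2 = 2.35 × 0.11 / 0.005861 = 44.11 d
  layer 3 (karst limestone): t_3 = 12.9 × 0.06 / 0.005861 = 132.1 d
  layer 4 (medium sand): t_4 = 9.52 × 0.27 / 0.005861 = 438.6 d
Total t = Σ t_i = 851.4 days = 2.331 years.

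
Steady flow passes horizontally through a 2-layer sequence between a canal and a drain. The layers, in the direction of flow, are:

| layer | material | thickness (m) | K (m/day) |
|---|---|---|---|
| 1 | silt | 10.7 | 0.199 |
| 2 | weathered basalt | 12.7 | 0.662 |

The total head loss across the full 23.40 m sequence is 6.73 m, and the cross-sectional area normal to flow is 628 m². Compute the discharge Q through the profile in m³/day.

Flow is perpendicular to layering, so the layers act in series and the equivalent K is the thickness-weighted harmonic mean.
Total thickness L = 10.7 + 12.7 = 23.40 m.
Σ(b_i/K_i) = 10.7/0.199 + 12.7/0.662 = 72.95 d.
K_eq = L / Σ(b_i/K_i) = 23.40 / 72.95 = 0.3208 m/day.
Q = K_eq · A · (Δh/L) = 0.3208 × 628 × (6.73/23.40) = 57.93 m³/day.

57.9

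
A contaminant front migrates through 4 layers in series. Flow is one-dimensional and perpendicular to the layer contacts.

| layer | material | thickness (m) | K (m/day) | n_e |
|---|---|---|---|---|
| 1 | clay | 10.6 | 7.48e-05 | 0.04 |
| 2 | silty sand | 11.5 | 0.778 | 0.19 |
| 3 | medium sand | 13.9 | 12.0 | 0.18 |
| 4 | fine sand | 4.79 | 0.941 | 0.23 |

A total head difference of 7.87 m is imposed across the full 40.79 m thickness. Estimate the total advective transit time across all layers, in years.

306

With flow normal to the layers, continuity requires the same specific discharge q through every layer.
Σ(b_i/K_i) = 10.6/7.48e-05 + 11.5/0.778 + 13.9/12.0 + 4.79/0.941 = 1.417e+05 d.
q = Δh / Σ(b_i/K_i) = 7.87 / 1.417e+05 = 5.553e-05 m/day.
In each layer the seepage velocity is v_i = q/n_i, so the layer transit time is t_i = b_i·n_i / q:
  layer 1 (clay): t_1 = 10.6 × 0.04 / 5.553e-05 = 7636 d
  layer 2 (silty sand): t_2 = 11.5 × 0.19 / 5.553e-05 = 39350 d
  layer 3 (medium sand): t_3 = 13.9 × 0.18 / 5.553e-05 = 45059 d
  layer 4 (fine sand): t_4 = 4.79 × 0.23 / 5.553e-05 = 19841 d
Total t = Σ t_i = 1.119e+05 days = 306.3 years.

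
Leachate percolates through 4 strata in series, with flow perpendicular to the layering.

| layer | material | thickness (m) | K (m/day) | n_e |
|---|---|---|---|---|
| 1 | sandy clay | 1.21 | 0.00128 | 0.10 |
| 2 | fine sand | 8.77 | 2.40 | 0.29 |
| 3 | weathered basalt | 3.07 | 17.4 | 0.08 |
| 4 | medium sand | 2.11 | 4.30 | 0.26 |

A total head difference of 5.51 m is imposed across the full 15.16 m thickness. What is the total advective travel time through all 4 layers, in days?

With flow normal to the layers, continuity requires the same specific discharge q through every layer.
Σ(b_i/K_i) = 1.21/0.00128 + 8.77/2.40 + 3.07/17.4 + 2.11/4.30 = 949.6 d.
q = Δh / Σ(b_i/K_i) = 5.51 / 949.6 = 0.005802 m/day.
In each layer the seepage velocity is v_i = q/n_i, so the layer transit time is t_i = b_i·n_i / q:
  layer 1 (sandy clay): t_1 = 1.21 × 0.10 / 0.005802 = 20.85 d
  layer 2 (fine sand): t_2 = 8.77 × 0.29 / 0.005802 = 438.3 d
  layer 3 (weathered basalt): t_3 = 3.07 × 0.08 / 0.005802 = 42.33 d
  layer 4 (medium sand): t_4 = 2.11 × 0.26 / 0.005802 = 94.55 d
Total t = Σ t_i = 596.1 days.

596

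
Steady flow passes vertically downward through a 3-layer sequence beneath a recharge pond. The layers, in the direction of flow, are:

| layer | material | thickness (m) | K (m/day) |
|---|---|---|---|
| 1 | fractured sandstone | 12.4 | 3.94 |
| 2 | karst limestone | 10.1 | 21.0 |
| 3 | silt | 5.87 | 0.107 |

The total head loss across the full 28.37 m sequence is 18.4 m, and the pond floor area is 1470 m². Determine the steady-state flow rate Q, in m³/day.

Flow is perpendicular to layering, so the layers act in series and the equivalent K is the thickness-weighted harmonic mean.
Total thickness L = 12.4 + 10.1 + 5.87 = 28.37 m.
Σ(b_i/K_i) = 12.4/3.94 + 10.1/21.0 + 5.87/0.107 = 58.49 d.
K_eq = L / Σ(b_i/K_i) = 28.37 / 58.49 = 0.4851 m/day.
Q = K_eq · A · (Δh/L) = 0.4851 × 1470 × (18.4/28.37) = 462.5 m³/day.

462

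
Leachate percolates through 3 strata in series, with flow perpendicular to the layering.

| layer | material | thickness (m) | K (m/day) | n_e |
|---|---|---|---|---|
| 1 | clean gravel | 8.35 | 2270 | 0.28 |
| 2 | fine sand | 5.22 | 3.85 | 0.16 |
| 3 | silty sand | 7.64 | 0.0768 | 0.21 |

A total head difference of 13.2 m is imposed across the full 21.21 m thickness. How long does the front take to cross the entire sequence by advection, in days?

36.5

With flow normal to the layers, continuity requires the same specific discharge q through every layer.
Σ(b_i/K_i) = 8.35/2270 + 5.22/3.85 + 7.64/0.0768 = 100.8 d.
q = Δh / Σ(b_i/K_i) = 13.2 / 100.8 = 0.1309 m/day.
In each layer the seepage velocity is v_i = q/n_i, so the layer transit time is t_i = b_i·n_i / q:
  layer 1 (clean gravel): t_1 = 8.35 × 0.28 / 0.1309 = 17.86 d
  layer 2 (fine sand): t_2 = 5.22 × 0.16 / 0.1309 = 6.380 d
  layer 3 (silty sand): t_3 = 7.64 × 0.21 / 0.1309 = 12.26 d
Total t = Σ t_i = 36.50 days.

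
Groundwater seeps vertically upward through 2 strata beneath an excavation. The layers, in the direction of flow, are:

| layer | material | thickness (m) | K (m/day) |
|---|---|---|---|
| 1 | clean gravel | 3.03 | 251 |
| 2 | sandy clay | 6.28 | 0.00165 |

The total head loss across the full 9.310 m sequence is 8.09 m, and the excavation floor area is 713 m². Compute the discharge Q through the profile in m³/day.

Flow is perpendicular to layering, so the layers act in series and the equivalent K is the thickness-weighted harmonic mean.
Total thickness L = 3.03 + 6.28 = 9.310 m.
Σ(b_i/K_i) = 3.03/251 + 6.28/0.00165 = 3806 d.
K_eq = L / Σ(b_i/K_i) = 9.310 / 3806 = 0.002446 m/day.
Q = K_eq · A · (Δh/L) = 0.002446 × 713 × (8.09/9.310) = 1.516 m³/day.

1.52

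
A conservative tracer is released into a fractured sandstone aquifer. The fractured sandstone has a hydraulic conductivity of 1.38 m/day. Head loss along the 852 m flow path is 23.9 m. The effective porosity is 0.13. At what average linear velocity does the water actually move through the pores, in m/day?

Hydraulic gradient i = Δh / L = 23.9 / 852 = 0.02805.
Darcy flux q = K · i = 1.380 × 0.02805 = 0.03871 m/day.
Seepage velocity v = q / n_e = 0.03871 / 0.13 = 0.2978 m/day.

0.298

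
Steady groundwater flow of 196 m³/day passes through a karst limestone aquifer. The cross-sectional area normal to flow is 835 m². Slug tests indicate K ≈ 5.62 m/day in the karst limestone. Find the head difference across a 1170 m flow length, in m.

From Q = K·A·i, i = Q / (K·A) = 196 / (5.620 × 835.0) = 0.04177.
Head loss Δh = i · L = 0.04177 × 1170 = 48.87 m.

48.9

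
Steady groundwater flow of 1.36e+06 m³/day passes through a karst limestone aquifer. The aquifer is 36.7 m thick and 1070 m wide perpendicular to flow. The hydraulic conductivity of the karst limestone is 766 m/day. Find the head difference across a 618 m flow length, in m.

Cross-sectional area A = 1070 × 36.7 = 39269 m².
From Q = K·A·i, i = Q / (K·A) = 1.36e+06 / (766.0 × 39269) = 0.04521.
Head loss Δh = i · L = 0.04521 × 618 = 27.94 m.

27.9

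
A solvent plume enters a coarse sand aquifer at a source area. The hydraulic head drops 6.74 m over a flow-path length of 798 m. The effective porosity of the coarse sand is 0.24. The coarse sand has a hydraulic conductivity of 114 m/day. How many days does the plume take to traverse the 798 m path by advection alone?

Hydraulic gradient i = Δh / L = 6.74 / 798 = 0.008446.
Darcy flux q = K · i = 114.0 × 0.008446 = 0.9629 m/day.
Seepage velocity v = q / n_e = 0.9629 / 0.24 = 4.012 m/day.
Travel time t = L / v = 798 / 4.012 = 198.9 days.

199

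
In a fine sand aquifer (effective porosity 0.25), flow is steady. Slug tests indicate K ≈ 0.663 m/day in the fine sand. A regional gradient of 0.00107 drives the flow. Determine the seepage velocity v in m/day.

Hydraulic gradient i = 0.00107.
Darcy flux q = K · i = 0.6630 × 0.001070 = 0.0007094 m/day.
Seepage velocity v = q / n_e = 0.0007094 / 0.25 = 0.002838 m/day.

0.00284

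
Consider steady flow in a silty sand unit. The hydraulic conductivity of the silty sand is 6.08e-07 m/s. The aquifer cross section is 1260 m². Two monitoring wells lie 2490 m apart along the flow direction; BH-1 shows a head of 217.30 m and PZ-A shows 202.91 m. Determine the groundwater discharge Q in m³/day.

Convert K: 6.08e-07 m/s × 86400 = 0.05253 m/day.
Hydraulic gradient i = (217.30 − 202.91) / 2490 = 14.39 / 2490 = 0.005779.
Darcy's law: Q = K · A · i = 0.05253 × 1260 × 0.005779 = 0.3825 m³/day.

0.383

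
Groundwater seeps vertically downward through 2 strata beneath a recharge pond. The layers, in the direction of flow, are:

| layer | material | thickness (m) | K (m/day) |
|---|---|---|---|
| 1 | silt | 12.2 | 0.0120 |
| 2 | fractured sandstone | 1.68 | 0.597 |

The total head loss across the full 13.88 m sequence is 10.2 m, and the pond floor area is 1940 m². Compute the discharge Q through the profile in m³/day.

Flow is perpendicular to layering, so the layers act in series and the equivalent K is the thickness-weighted harmonic mean.
Total thickness L = 12.2 + 1.68 = 13.88 m.
Σ(b_i/K_i) = 12.2/0.0120 + 1.68/0.597 = 1019 d.
K_eq = L / Σ(b_i/K_i) = 13.88 / 1019 = 0.01361 m/day.
Q = K_eq · A · (Δh/L) = 0.01361 × 1940 × (10.2/13.88) = 19.41 m³/day.

19.4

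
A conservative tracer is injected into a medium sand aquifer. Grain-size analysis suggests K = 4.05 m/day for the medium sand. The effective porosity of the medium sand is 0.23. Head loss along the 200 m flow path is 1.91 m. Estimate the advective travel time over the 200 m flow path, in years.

3.26

Hydraulic gradient i = Δh / L = 1.91 / 200 = 0.009550.
Darcy flux q = K · i = 4.050 × 0.009550 = 0.03868 m/day.
Seepage velocity v = q / n_e = 0.03868 / 0.23 = 0.1682 m/day.
Travel time t = L / v = 200 / 0.1682 = 1189 days = 3.256 years.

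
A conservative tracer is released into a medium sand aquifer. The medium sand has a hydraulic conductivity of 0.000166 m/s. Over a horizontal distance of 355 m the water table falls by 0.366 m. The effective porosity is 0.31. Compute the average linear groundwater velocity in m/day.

Convert K: 0.000166 m/s × 86400 = 14.34 m/day.
Hydraulic gradient i = Δh / L = 0.366 / 355 = 0.001031.
Darcy flux q = K · i = 14.34 × 0.001031 = 0.01479 m/day.
Seepage velocity v = q / n_e = 0.01479 / 0.31 = 0.04770 m/day.

0.0477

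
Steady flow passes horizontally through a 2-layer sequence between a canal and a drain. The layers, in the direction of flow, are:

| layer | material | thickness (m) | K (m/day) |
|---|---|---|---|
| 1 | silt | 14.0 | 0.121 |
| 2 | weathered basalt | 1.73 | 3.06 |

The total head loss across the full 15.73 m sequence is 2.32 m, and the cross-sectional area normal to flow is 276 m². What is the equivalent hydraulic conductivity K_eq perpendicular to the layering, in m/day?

Flow is perpendicular to layering, so the layers act in series and the equivalent K is the thickness-weighted harmonic mean.
Total thickness L = 14.0 + 1.73 = 15.73 m.
Σ(b_i/K_i) = 14.0/0.121 + 1.73/3.06 = 116.3 d.
K_eq = L / Σ(b_i/K_i) = 15.73 / 116.3 = 0.1353 m/day.

0.135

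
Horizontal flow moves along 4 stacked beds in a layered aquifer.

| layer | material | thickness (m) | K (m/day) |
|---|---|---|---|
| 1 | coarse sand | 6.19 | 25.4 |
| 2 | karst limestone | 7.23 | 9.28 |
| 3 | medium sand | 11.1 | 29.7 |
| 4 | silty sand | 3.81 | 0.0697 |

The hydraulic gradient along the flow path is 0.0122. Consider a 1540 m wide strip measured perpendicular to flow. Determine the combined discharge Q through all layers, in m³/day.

Flow is parallel to layering, so each bed carries its own Darcy discharge and the transmissivities add.
Σ(K_i·b_i) = 25.4×6.19 + 9.28×7.23 + 29.7×11.1 + 0.0697×3.81 = 554.3 m²/day.
Hydraulic gradient i = 0.0122.
Q = Σ(K_i·b_i) · W · i = 554.3 × 1540 × 0.01220 = 10413 m³/day.

10400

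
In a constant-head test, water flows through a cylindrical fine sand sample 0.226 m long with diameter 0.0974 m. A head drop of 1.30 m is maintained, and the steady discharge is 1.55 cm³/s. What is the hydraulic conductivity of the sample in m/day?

Cross-sectional area A = π·(d/2)² = π × (0.0974/2)² = 0.007451 m².
Convert discharge: 1.55 cm³/s = 1.550e-06 m³/s.
Darcy's law rearranged: K = Q·L / (A·Δh) = 1.550e-06 × 0.226 / (0.007451 × 1.30) = 3.617e-05 m/s = 3.125 m/day.

3.12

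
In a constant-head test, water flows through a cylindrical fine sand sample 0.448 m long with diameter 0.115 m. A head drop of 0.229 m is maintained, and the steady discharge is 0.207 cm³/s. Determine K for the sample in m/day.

Cross-sectional area A = π·(d/2)² = π × (0.115/2)² = 0.01039 m².
Convert discharge: 0.207 cm³/s = 2.070e-07 m³/s.
Darcy's law rearranged: K = Q·L / (A·Δh) = 2.070e-07 × 0.448 / (0.01039 × 0.229) = 3.899e-05 m/s = 3.369 m/day.

3.37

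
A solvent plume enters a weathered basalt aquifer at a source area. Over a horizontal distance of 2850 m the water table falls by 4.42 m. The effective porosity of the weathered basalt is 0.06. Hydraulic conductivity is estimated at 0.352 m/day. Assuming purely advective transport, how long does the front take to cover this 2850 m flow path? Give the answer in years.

Hydraulic gradient i = Δh / L = 4.42 / 2850 = 0.001551.
Darcy flux q = K · i = 0.3520 × 0.001551 = 0.0005459 m/day.
Seepage velocity v = q / n_e = 0.0005459 / 0.06 = 0.009098 m/day.
Travel time t = L / v = 2850 / 0.009098 = 3.132e+05 days = 857.6 years.

858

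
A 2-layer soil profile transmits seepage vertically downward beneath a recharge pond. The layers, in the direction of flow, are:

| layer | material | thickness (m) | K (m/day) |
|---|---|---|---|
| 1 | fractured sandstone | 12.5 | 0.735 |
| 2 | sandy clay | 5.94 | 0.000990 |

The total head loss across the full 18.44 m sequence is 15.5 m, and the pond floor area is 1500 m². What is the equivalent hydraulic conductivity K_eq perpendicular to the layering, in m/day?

0.00306

Flow is perpendicular to layering, so the layers act in series and the equivalent K is the thickness-weighted harmonic mean.
Total thickness L = 12.5 + 5.94 = 18.44 m.
Σ(b_i/K_i) = 12.5/0.735 + 5.94/0.000990 = 6017 d.
K_eq = L / Σ(b_i/K_i) = 18.44 / 6017 = 0.003065 m/day.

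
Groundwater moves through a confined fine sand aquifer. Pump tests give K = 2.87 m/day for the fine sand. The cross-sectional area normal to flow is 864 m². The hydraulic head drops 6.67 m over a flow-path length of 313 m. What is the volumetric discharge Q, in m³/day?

52.8

Hydraulic gradient i = Δh / L = 6.67 / 313 = 0.02131.
Darcy's law: Q = K · A · i = 2.870 × 864.0 × 0.02131 = 52.84 m³/day.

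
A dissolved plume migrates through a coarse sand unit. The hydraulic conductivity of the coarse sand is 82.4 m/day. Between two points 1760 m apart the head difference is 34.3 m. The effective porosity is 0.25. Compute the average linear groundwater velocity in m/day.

6.42

Hydraulic gradient i = Δh / L = 34.3 / 1760 = 0.01949.
Darcy flux q = K · i = 82.40 × 0.01949 = 1.606 m/day.
Seepage velocity v = q / n_e = 1.606 / 0.25 = 6.423 m/day.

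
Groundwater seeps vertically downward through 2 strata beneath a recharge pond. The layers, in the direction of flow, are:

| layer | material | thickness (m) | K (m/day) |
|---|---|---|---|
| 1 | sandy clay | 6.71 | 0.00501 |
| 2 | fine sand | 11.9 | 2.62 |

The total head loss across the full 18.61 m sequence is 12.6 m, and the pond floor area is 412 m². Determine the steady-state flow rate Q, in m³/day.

3.86

Flow is perpendicular to layering, so the layers act in series and the equivalent K is the thickness-weighted harmonic mean.
Total thickness L = 6.71 + 11.9 = 18.61 m.
Σ(b_i/K_i) = 6.71/0.00501 + 11.9/2.62 = 1344 d.
K_eq = L / Σ(b_i/K_i) = 18.61 / 1344 = 0.01385 m/day.
Q = K_eq · A · (Δh/L) = 0.01385 × 412 × (12.6/18.61) = 3.863 m³/day.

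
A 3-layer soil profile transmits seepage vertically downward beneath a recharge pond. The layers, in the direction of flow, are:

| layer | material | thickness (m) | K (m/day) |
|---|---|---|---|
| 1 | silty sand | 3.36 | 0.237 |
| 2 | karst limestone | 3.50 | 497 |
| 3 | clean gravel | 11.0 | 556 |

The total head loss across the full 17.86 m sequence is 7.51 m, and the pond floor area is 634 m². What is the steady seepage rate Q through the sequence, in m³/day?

335

Flow is perpendicular to layering, so the layers act in series and the equivalent K is the thickness-weighted harmonic mean.
Total thickness L = 3.36 + 3.50 + 11.0 = 17.86 m.
Σ(b_i/K_i) = 3.36/0.237 + 3.50/497 + 11.0/556 = 14.20 d.
K_eq = L / Σ(b_i/K_i) = 17.86 / 14.20 = 1.257 m/day.
Q = K_eq · A · (Δh/L) = 1.257 × 634 × (7.51/17.86) = 335.2 m³/day.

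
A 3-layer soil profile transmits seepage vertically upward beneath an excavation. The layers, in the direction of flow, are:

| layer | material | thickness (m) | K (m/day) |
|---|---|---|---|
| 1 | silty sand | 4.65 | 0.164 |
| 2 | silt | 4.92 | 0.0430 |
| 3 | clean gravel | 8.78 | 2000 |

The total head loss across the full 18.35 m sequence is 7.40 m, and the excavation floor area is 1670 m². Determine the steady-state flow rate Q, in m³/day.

86.6

Flow is perpendicular to layering, so the layers act in series and the equivalent K is the thickness-weighted harmonic mean.
Total thickness L = 4.65 + 4.92 + 8.78 = 18.35 m.
Σ(b_i/K_i) = 4.65/0.164 + 4.92/0.0430 + 8.78/2000 = 142.8 d.
K_eq = L / Σ(b_i/K_i) = 18.35 / 142.8 = 0.1285 m/day.
Q = K_eq · A · (Δh/L) = 0.1285 × 1670 × (7.40/18.35) = 86.55 m³/day.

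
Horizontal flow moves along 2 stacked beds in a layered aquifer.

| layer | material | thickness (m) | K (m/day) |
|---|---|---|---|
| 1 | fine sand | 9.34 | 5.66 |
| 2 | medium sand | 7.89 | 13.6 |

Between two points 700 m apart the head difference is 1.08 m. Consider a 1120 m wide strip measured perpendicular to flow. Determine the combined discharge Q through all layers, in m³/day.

277

Flow is parallel to layering, so each bed carries its own Darcy discharge and the transmissivities add.
Σ(K_i·b_i) = 5.66×9.34 + 13.6×7.89 = 160.2 m²/day.
Hydraulic gradient i = Δh / L = 1.08 / 700 = 0.001543.
Q = Σ(K_i·b_i) · W · i = 160.2 × 1120 × 0.001543 = 276.8 m³/day.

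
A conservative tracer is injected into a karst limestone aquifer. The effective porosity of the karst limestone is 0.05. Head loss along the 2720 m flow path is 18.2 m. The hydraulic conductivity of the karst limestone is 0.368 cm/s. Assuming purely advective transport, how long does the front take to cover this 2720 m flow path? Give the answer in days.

63.9

Convert K: 0.368 cm/s × 864 = 318.0 m/day.
Hydraulic gradient i = Δh / L = 18.2 / 2720 = 0.006691.
Darcy flux q = K · i = 318.0 × 0.006691 = 2.127 m/day.
Seepage velocity v = q / n_e = 2.127 / 0.05 = 42.55 m/day.
Travel time t = L / v = 2720 / 42.55 = 63.93 days.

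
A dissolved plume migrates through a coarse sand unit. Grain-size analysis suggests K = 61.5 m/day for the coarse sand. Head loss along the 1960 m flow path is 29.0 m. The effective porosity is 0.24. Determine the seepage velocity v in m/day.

Hydraulic gradient i = Δh / L = 29.0 / 1960 = 0.01480.
Darcy flux q = K · i = 61.50 × 0.01480 = 0.9099 m/day.
Seepage velocity v = q / n_e = 0.9099 / 0.24 = 3.791 m/day.

3.79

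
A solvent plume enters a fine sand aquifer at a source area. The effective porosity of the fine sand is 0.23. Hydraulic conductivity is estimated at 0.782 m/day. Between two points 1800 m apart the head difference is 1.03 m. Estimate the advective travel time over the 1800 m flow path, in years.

Hydraulic gradient i = Δh / L = 1.03 / 1800 = 0.0005722.
Darcy flux q = K · i = 0.7820 × 0.0005722 = 0.0004475 m/day.
Seepage velocity v = q / n_e = 0.0004475 / 0.23 = 0.001946 m/day.
Travel time t = L / v = 1800 / 0.001946 = 9.252e+05 days = 2533 years.

2530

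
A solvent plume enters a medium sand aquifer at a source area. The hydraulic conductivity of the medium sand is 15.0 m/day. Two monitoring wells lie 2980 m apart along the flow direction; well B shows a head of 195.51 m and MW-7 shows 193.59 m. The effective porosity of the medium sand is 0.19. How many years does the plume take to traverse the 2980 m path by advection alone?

Hydraulic gradient i = (195.51 − 193.59) / 2980 = 1.92 / 2980 = 0.0006443.
Darcy flux q = K · i = 15.00 × 0.0006443 = 0.009664 m/day.
Seepage velocity v = q / n_e = 0.009664 / 0.19 = 0.05087 m/day.
Travel time t = L / v = 2980 / 0.05087 = 58586 days = 160.4 years.

160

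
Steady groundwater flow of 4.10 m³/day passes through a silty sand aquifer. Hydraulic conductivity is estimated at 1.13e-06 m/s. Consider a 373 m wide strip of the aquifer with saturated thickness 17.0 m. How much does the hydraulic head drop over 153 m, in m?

Convert K: 1.13e-06 m/s × 86400 = 0.09763 m/day.
Cross-sectional area A = 373 × 17.0 = 6341 m².
From Q = K·A·i, i = Q / (K·A) = 4.10 / (0.09763 × 6341) = 0.006623.
Head loss Δh = i · L = 0.006623 × 153 = 1.013 m.

1.01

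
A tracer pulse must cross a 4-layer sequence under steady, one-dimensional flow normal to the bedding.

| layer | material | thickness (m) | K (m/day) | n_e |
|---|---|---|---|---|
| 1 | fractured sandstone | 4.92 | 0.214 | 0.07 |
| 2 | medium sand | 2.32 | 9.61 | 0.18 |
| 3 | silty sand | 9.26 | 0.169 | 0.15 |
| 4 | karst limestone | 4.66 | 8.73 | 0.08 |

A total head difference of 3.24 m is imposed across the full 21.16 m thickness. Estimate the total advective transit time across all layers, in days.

61.2

With flow normal to the layers, continuity requires the same specific discharge q through every layer.
Σ(b_i/K_i) = 4.92/0.214 + 2.32/9.61 + 9.26/0.169 + 4.66/8.73 = 78.56 d.
q = Δh / Σ(b_i/K_i) = 3.24 / 78.56 = 0.04124 m/day.
In each layer the seepage velocity is v_i = q/n_i, so the layer transit time is t_i = b_i·n_i / q:
  layer 1 (fractured sandstone): t_1 = 4.92 × 0.07 / 0.04124 = 8.351 d
  layer 2 (medium sand): t_2 = 2.32 × 0.18 / 0.04124 = 10.13 d
  layer 3 (silty sand): t_3 = 9.26 × 0.15 / 0.04124 = 33.68 d
  layer 4 (karst limestone): t_4 = 4.66 × 0.08 / 0.04124 = 9.039 d
Total t = Σ t_i = 61.19 days.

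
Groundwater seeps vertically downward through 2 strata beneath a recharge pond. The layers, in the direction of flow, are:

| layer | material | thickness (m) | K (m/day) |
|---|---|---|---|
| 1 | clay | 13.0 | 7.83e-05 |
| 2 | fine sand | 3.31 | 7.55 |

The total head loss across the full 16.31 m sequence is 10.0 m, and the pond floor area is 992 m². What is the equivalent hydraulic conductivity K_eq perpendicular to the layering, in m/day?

9.82e-05

Flow is perpendicular to layering, so the layers act in series and the equivalent K is the thickness-weighted harmonic mean.
Total thickness L = 13.0 + 3.31 = 16.31 m.
Σ(b_i/K_i) = 13.0/7.83e-05 + 3.31/7.55 = 1.660e+05 d.
K_eq = L / Σ(b_i/K_i) = 16.31 / 1.660e+05 = 9.824e-05 m/day.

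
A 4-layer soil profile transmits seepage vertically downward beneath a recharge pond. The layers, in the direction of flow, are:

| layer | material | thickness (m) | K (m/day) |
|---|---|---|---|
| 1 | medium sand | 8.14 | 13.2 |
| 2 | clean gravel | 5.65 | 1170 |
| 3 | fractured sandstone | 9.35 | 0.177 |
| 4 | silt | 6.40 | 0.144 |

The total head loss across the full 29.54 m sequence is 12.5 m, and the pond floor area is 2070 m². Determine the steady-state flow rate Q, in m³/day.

Flow is perpendicular to layering, so the layers act in series and the equivalent K is the thickness-weighted harmonic mean.
Total thickness L = 8.14 + 5.65 + 9.35 + 6.40 = 29.54 m.
Σ(b_i/K_i) = 8.14/13.2 + 5.65/1170 + 9.35/0.177 + 6.40/0.144 = 97.89 d.
K_eq = L / Σ(b_i/K_i) = 29.54 / 97.89 = 0.3018 m/day.
Q = K_eq · A · (Δh/L) = 0.3018 × 2070 × (12.5/29.54) = 264.3 m³/day.

264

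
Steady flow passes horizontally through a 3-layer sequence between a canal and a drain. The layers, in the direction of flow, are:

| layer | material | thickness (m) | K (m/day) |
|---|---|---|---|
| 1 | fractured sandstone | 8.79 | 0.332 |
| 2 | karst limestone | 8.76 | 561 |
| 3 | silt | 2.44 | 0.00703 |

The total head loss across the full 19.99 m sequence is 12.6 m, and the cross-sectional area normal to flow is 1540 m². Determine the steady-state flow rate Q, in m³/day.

Flow is perpendicular to layering, so the layers act in series and the equivalent K is the thickness-weighted harmonic mean.
Total thickness L = 8.79 + 8.76 + 2.44 = 19.99 m.
Σ(b_i/K_i) = 8.79/0.332 + 8.76/561 + 2.44/0.00703 = 373.6 d.
K_eq = L / Σ(b_i/K_i) = 19.99 / 373.6 = 0.05351 m/day.
Q = K_eq · A · (Δh/L) = 0.05351 × 1540 × (12.6/19.99) = 51.94 m³/day.

51.9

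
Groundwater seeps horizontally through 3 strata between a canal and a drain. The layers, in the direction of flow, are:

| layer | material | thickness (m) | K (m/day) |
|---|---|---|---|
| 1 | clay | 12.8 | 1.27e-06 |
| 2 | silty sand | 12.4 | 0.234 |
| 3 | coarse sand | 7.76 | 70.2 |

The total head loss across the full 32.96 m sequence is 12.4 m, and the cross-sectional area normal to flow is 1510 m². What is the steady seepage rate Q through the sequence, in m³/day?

0.00186

Flow is perpendicular to layering, so the layers act in series and the equivalent K is the thickness-weighted harmonic mean.
Total thickness L = 12.8 + 12.4 + 7.76 = 32.96 m.
Σ(b_i/K_i) = 12.8/1.27e-06 + 12.4/0.234 + 7.76/70.2 = 1.008e+07 d.
K_eq = L / Σ(b_i/K_i) = 32.96 / 1.008e+07 = 3.270e-06 m/day.
Q = K_eq · A · (Δh/L) = 3.270e-06 × 1510 × (12.4/32.96) = 0.001858 m³/day.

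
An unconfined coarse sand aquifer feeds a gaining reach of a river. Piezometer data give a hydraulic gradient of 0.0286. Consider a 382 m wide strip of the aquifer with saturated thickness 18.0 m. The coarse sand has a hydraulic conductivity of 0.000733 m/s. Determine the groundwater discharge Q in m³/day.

12500

Convert K: 0.000733 m/s × 86400 = 63.33 m/day.
Cross-sectional area A = 382 × 18.0 = 6876 m².
Hydraulic gradient i = 0.0286.
Darcy's law: Q = K · A · i = 63.33 × 6876 × 0.02860 = 12454 m³/day.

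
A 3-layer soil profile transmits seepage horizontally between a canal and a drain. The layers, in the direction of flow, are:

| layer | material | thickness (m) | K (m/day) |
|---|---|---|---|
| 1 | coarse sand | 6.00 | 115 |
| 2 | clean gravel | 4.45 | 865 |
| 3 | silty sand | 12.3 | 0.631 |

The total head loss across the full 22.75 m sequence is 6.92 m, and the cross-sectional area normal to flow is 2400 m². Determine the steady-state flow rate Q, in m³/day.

Flow is perpendicular to layering, so the layers act in series and the equivalent K is the thickness-weighted harmonic mean.
Total thickness L = 6.00 + 4.45 + 12.3 = 22.75 m.
Σ(b_i/K_i) = 6.00/115 + 4.45/865 + 12.3/0.631 = 19.55 d.
K_eq = L / Σ(b_i/K_i) = 22.75 / 19.55 = 1.164 m/day.
Q = K_eq · A · (Δh/L) = 1.164 × 2400 × (6.92/22.75) = 849.5 m³/day.

850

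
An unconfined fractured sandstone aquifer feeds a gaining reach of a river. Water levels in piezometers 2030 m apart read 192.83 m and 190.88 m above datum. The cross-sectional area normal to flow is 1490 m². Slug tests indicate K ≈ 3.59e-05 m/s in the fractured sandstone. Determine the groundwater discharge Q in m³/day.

4.44

Convert K: 3.59e-05 m/s × 86400 = 3.102 m/day.
Hydraulic gradient i = (192.83 − 190.88) / 2030 = 1.95 / 2030 = 0.0009606.
Darcy's law: Q = K · A · i = 3.102 × 1490 × 0.0009606 = 4.439 m³/day.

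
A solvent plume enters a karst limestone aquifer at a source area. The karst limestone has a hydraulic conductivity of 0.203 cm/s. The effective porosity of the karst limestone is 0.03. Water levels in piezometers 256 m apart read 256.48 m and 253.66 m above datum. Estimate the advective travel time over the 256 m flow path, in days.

Convert K: 0.203 cm/s × 864 = 175.4 m/day.
Hydraulic gradient i = (256.48 − 253.66) / 256 = 2.82 / 256 = 0.01102.
Darcy flux q = K · i = 175.4 × 0.01102 = 1.932 m/day.
Seepage velocity v = q / n_e = 1.932 / 0.03 = 64.40 m/day.
Travel time t = L / v = 256 / 64.40 = 3.975 days.

3.98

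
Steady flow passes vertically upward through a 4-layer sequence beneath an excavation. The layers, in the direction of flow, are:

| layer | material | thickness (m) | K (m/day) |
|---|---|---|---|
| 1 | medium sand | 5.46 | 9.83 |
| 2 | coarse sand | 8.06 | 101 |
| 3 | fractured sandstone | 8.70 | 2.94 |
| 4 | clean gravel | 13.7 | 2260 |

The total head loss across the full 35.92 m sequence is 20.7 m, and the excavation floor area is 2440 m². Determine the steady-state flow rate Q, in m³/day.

14000

Flow is perpendicular to layering, so the layers act in series and the equivalent K is the thickness-weighted harmonic mean.
Total thickness L = 5.46 + 8.06 + 8.70 + 13.7 = 35.92 m.
Σ(b_i/K_i) = 5.46/9.83 + 8.06/101 + 8.70/2.94 + 13.7/2260 = 3.600 d.
K_eq = L / Σ(b_i/K_i) = 35.92 / 3.600 = 9.976 m/day.
Q = K_eq · A · (Δh/L) = 9.976 × 2440 × (20.7/35.92) = 14028 m³/day.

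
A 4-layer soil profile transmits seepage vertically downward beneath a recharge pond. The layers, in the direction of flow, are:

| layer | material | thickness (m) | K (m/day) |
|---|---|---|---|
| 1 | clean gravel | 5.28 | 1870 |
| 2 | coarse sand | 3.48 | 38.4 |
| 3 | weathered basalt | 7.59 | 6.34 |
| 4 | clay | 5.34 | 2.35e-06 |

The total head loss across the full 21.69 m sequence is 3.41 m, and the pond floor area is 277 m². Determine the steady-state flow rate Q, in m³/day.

0.000416

Flow is perpendicular to layering, so the layers act in series and the equivalent K is the thickness-weighted harmonic mean.
Total thickness L = 5.28 + 3.48 + 7.59 + 5.34 = 21.69 m.
Σ(b_i/K_i) = 5.28/1870 + 3.48/38.4 + 7.59/6.34 + 5.34/2.35e-06 = 2.272e+06 d.
K_eq = L / Σ(b_i/K_i) = 21.69 / 2.272e+06 = 9.545e-06 m/day.
Q = K_eq · A · (Δh/L) = 9.545e-06 × 277 × (3.41/21.69) = 0.0004157 m³/day.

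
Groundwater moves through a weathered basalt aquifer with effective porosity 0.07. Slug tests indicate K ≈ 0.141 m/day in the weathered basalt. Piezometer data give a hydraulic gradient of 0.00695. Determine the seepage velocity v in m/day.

Hydraulic gradient i = 0.00695.
Darcy flux q = K · i = 0.1410 × 0.006950 = 0.0009799 m/day.
Seepage velocity v = q / n_e = 0.0009799 / 0.07 = 0.01400 m/day.

0.0140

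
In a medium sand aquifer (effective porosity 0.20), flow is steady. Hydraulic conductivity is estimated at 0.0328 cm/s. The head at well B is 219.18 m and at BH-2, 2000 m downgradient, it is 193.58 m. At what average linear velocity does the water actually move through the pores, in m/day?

Convert K: 0.0328 cm/s × 864 = 28.34 m/day.
Hydraulic gradient i = (219.18 − 193.58) / 2000 = 25.6 / 2000 = 0.01280.
Darcy flux q = K · i = 28.34 × 0.01280 = 0.3627 m/day.
Seepage velocity v = q / n_e = 0.3627 / 0.20 = 1.814 m/day.

1.81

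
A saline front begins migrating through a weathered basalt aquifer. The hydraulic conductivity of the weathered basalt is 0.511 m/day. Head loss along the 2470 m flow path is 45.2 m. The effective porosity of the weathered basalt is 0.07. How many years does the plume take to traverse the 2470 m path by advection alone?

Hydraulic gradient i = Δh / L = 45.2 / 2470 = 0.01830.
Darcy flux q = K · i = 0.5110 × 0.01830 = 0.009351 m/day.
Seepage velocity v = q / n_e = 0.009351 / 0.07 = 0.1336 m/day.
Travel time t = L / v = 2470 / 0.1336 = 18490 days = 50.62 years.

50.6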